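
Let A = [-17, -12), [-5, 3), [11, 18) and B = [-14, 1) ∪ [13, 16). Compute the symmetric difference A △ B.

A but not B: [-17, -14), [1, 3), [11, 13), [16, 18).
B but not A: [-12, -5).
Combining gives A △ B.

[-17, -14) ∪ [-12, -5) ∪ [1, 3) ∪ [11, 13) ∪ [16, 18)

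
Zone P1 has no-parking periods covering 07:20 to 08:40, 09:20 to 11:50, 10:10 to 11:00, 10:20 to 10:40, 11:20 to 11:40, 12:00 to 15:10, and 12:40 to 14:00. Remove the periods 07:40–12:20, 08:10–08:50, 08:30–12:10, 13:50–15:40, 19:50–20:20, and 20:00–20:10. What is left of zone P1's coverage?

07:20–07:40, 12:20–13:50

Merge the first list: 07:20–08:40, 09:20–11:50, 12:00–15:10.
Merge the second list: 07:40–12:20, 13:50–15:40, 19:50–20:20.
07:20–08:40 \ B = 07:20–07:40.
09:20–11:50: entirely removed.
12:00–15:10 \ B = 12:20–13:50.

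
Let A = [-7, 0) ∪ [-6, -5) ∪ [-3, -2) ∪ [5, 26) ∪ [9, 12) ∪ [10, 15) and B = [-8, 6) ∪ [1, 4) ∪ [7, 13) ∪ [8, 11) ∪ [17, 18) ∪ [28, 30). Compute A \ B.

[6, 7) ∪ [13, 17) ∪ [18, 26)

Merge the first list: [-7, 0), [5, 26).
Merge the second list: [-8, 6), [7, 13), [17, 18), [28, 30).
[-7, 0): fully covered by B → removed.
[5, 26) minus B → [6, 7), [13, 17), [18, 26).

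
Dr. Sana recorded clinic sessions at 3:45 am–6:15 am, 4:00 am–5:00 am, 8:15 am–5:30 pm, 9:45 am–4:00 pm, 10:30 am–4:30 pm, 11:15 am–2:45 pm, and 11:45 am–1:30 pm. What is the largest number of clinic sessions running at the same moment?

5

Walk the sorted start/end points keeping a running depth.
The depth first hits 5 at 11:45 am.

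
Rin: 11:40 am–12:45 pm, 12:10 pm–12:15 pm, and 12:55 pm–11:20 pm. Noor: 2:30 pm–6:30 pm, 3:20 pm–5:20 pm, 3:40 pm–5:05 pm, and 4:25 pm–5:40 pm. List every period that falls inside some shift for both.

2:30 pm–6:30 pm

A, merged: 11:40 am–12:45 pm, 12:55 pm–11:20 pm.
B, merged: 2:30 pm–6:30 pm.
11:40 am–12:45 pm: no overlap with the second set.
12:55 pm–11:20 pm meets the second set on 2:30 pm–6:30 pm.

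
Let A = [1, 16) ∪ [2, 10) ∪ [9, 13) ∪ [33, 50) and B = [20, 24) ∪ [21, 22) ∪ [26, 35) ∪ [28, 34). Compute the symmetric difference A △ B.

A, merged: [1, 16), [33, 50).
B, merged: [20, 24), [26, 35).
Only in the first: [1, 16), [35, 50).
Only in the second: [20, 24), [26, 33).
Together these are the periods covered by exactly one.

[1, 16) ∪ [20, 24) ∪ [26, 33) ∪ [35, 50)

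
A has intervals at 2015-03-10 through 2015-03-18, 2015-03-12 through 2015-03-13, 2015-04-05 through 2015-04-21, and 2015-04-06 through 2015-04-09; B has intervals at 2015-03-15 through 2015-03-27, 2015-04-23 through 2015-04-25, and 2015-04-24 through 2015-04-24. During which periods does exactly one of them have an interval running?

First set merges to 2015-03-10 through 2015-03-18, 2015-04-05 through 2015-04-21.
Second set merges to 2015-03-15 through 2015-03-27, 2015-04-23 through 2015-04-25.
A \ B = 2015-03-10 through 2015-03-14, 2015-04-05 through 2015-04-21.
B \ A = 2015-03-19 through 2015-03-27, 2015-04-23 through 2015-04-25.
Union of the two gives the symmetric difference.

2015-03-10 through 2015-03-14, 2015-03-19 through 2015-03-27, 2015-04-05 through 2015-04-21, 2015-04-23 through 2015-04-25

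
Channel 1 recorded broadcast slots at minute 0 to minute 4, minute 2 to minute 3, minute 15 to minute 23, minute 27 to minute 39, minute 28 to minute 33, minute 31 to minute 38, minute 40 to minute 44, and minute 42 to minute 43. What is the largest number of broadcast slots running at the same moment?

Sweep endpoints in order; track running count of active intervals.
Peak of 3 reached at minute 31.

3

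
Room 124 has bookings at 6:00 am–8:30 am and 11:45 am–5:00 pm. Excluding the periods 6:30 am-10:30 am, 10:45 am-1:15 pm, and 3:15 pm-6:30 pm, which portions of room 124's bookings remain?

6:00 am-8:30 am minus B → 6:00 am-6:30 am.
11:45 am-5:00 pm minus B → 1:15 pm-3:15 pm.

6:00 am-6:30 am, 1:15 pm-3:15 pm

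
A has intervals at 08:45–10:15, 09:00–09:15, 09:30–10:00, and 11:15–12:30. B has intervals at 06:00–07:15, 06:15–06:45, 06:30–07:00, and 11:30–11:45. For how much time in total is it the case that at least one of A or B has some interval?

4 h

Merge the first list: 08:45–10:15, 11:15–12:30.
Merge the second list: 06:00–07:15, 11:30–11:45.
A ∪ B = 06:00–07:15, 08:45–10:15, 11:15–12:30.
Total: 1 h 15 min + 1 h 30 min + 1 h 15 min = 4 h.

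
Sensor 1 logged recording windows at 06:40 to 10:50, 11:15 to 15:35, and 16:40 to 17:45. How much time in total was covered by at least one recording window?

Merged: 06:40-10:50, 11:15-15:35, 16:40-17:45.
Lengths: 4 h 10 min + 4 h 20 min + 1 h 5 min = 9 h 35 min.

9 h 35 min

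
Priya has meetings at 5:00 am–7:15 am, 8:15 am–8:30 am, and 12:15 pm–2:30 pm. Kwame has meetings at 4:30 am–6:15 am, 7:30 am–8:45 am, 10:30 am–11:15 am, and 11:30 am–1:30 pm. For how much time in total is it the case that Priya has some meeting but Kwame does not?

2 h

A \ B = 6:15 am–7:15 am, 1:30 pm–2:30 pm.
Total: 1 h + 1 h = 2 h.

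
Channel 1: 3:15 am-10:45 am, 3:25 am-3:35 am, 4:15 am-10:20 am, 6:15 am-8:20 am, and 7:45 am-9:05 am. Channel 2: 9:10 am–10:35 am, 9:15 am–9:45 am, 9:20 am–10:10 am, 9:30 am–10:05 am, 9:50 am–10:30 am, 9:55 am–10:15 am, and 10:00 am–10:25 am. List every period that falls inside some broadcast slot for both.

9:10 am–10:35 am

First set merges to 3:15 am–10:45 am.
Second set merges to 9:10 am–10:35 am.
3:15 am–10:45 am meets the second set on 9:10 am–10:35 am.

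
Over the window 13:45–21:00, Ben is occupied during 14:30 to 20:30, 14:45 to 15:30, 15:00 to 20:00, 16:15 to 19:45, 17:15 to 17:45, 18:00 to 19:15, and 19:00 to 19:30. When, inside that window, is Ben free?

13:45-14:30, 20:30-21:00

Covered (merged): 14:30-20:30.
Gaps within 13:45-21:00: 13:45-14:30, 20:30-21:00.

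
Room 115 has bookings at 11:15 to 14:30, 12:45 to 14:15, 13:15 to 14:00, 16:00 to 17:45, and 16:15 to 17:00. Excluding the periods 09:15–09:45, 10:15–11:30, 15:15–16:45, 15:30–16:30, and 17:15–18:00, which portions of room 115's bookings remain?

11:30-14:30, 16:45-17:15

Merge the first list: 11:15-14:30, 16:00-17:45.
Merge the second list: 09:15-09:45, 10:15-11:30, 15:15-16:45, 17:15-18:00.
11:15-14:30 with B removed leaves 11:30-14:30.
16:00-17:45 with B removed leaves 16:45-17:15.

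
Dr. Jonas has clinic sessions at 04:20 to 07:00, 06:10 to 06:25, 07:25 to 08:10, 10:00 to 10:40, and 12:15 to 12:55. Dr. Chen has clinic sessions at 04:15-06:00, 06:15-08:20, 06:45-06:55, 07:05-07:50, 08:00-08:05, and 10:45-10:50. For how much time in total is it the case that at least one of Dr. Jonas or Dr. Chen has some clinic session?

A, merged: 04:20-07:00, 07:25-08:10, 10:00-10:40, 12:15-12:55.
B, merged: 04:15-06:00, 06:15-08:20, 10:45-10:50.
A ∪ B = 04:15-08:20, 10:00-10:40, 10:45-10:50, 12:15-12:55.
Total: 4 h 5 min + 40 min + 5 min + 40 min = 5 h 30 min.

5 h 30 min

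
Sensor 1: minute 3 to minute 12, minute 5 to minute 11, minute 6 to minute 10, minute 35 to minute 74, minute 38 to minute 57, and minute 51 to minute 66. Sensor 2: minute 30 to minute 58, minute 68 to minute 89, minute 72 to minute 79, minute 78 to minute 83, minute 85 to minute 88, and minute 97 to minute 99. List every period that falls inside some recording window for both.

Merge the first list: minute 3 to minute 12, minute 35 to minute 74.
Merge the second list: minute 30 to minute 58, minute 68 to minute 89, minute 97 to minute 99.
minute 3 to minute 12: no overlap with the second set.
minute 35 to minute 74 meets the second set on minute 35 to minute 58, minute 68 to minute 74.

minute 35 to minute 58, minute 68 to minute 74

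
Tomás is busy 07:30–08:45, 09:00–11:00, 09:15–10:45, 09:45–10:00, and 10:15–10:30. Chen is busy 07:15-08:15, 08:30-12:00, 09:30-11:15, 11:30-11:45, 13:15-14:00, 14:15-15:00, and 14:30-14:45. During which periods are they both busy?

Merge the first list: 07:30-08:45, 09:00-11:00.
Merge the second list: 07:15-08:15, 08:30-12:00, 13:15-14:00, 14:15-15:00.
07:30-08:45 ∩ B → 07:30-08:15, 08:30-08:45.
09:00-11:00 ∩ B → 09:00-11:00.

07:30-08:15, 08:30-08:45, 09:00-11:00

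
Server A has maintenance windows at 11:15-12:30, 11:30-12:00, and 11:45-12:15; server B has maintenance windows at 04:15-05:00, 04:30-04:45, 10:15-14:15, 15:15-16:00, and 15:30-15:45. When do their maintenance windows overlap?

A, merged: 11:15–12:30.
B, merged: 04:15–05:00, 10:15–14:15, 15:15–16:00.
11:15–12:30 ∩ B → 11:15–12:30.

11:15–12:30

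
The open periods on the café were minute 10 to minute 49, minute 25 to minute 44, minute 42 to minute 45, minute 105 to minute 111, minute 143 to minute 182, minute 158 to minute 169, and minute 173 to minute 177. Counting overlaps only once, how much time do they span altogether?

Merged: minute 10 to minute 49, minute 105 to minute 111, minute 143 to minute 182.
Lengths: 39 minutes + 6 minutes + 39 minutes = 84 minutes.

84 minutes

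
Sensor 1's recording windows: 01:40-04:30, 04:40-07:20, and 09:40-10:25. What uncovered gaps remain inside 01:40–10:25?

04:30–04:40, 07:20–09:40

The merged coverage is 01:40–04:30, 04:40–07:20, 09:40–10:25.
Gaps within 01:40–10:25: 04:30–04:40, 07:20–09:40.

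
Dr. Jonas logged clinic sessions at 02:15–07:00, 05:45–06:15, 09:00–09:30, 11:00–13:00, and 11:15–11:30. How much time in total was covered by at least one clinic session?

7 h 15 min

Merged: 02:15–07:00, 09:00–09:30, 11:00–13:00.
Lengths: 4 h 45 min + 30 min + 2 h = 7 h 15 min.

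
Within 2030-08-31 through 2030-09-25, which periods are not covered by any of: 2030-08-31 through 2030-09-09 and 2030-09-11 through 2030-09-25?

After merging, the occupied span is 2030-08-31 through 2030-09-09, 2030-09-11 through 2030-09-25.
Gaps within 2030-08-31 through 2030-09-25: 2030-09-10 through 2030-09-10.

2030-09-10 through 2030-09-10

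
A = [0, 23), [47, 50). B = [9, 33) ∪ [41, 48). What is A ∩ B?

[0, 23) meets the second set on [9, 23).
[47, 50) meets the second set on [47, 48).

[9, 23) ∪ [47, 48)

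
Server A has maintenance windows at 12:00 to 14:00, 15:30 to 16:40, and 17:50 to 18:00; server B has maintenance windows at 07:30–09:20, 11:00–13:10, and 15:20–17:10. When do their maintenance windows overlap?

12:00–14:00 overlaps B on 12:00–13:10.
15:30–16:40 overlaps B on 15:30–16:40.
17:50–18:00 falls entirely outside B.

12:00–13:10, 15:30–16:40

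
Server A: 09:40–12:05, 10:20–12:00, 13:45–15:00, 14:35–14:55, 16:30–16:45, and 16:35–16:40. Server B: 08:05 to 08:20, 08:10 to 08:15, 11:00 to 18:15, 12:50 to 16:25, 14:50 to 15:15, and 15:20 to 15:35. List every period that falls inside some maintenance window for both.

Merge the first list: 09:40–12:05, 13:45–15:00, 16:30–16:45.
Merge the second list: 08:05–08:20, 11:00–18:15.
09:40–12:05 ∩ B → 11:00–12:05.
13:45–15:00 ∩ B → 13:45–15:00.
16:30–16:45 ∩ B → 16:30–16:45.

11:00–12:05, 13:45–15:00, 16:30–16:45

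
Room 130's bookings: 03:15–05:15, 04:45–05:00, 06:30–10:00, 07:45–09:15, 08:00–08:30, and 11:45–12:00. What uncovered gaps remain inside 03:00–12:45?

The merged coverage is 03:15–05:15, 06:30–10:00, 11:45–12:00.
Gaps within 03:00–12:45: 03:00–03:15, 05:15–06:30, 10:00–11:45, 12:00–12:45.

03:00–03:15, 05:15–06:30, 10:00–11:45, 12:00–12:45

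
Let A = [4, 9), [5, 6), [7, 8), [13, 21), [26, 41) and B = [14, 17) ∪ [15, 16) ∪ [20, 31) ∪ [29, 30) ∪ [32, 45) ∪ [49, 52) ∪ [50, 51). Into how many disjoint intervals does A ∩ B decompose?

4

Merge the first list: [4, 9), [13, 21), [26, 41).
Merge the second list: [14, 17), [20, 31), [32, 45), [49, 52).
A ∩ B = [14, 17), [20, 21), [26, 31), [32, 41).
That is 4 disjoint pieces.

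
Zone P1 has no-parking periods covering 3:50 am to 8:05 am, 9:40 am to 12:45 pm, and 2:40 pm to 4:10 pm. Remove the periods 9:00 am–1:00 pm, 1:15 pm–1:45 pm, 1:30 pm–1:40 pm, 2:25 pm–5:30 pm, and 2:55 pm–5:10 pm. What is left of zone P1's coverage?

3:50 am–8:05 am

Second set merges to 9:00 am–1:00 pm, 1:15 pm–1:45 pm, 2:25 pm–5:30 pm.
3:50 am–8:05 am: no B overlap → unchanged.
9:40 am–12:45 pm: fully covered by B → removed.
2:40 pm–4:10 pm: fully covered by B → removed.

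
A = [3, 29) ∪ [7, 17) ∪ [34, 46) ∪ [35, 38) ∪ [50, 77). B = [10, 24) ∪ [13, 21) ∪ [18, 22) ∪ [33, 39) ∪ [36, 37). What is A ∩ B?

Merge the first list: [3, 29), [34, 46), [50, 77).
Merge the second list: [10, 24), [33, 39).
[3, 29) meets the second set on [10, 24).
[34, 46) meets the second set on [34, 39).
[50, 77): no overlap with the second set.

[10, 24) ∪ [34, 39)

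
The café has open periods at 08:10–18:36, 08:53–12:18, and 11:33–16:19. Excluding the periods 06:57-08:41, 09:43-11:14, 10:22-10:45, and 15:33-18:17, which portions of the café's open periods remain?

08:41–09:43, 11:14–15:33, 18:17–18:36

Merge the first list: 08:10–18:36.
Merge the second list: 06:57–08:41, 09:43–11:14, 15:33–18:17.
08:10–18:36 \ B = 08:41–09:43, 11:14–15:33, 18:17–18:36.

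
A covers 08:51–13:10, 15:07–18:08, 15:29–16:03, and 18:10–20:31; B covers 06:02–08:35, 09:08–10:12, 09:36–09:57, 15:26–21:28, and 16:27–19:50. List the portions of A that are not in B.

08:51–09:08, 10:12–13:10, 15:07–15:26

Merge the first list: 08:51–13:10, 15:07–18:08, 18:10–20:31.
Merge the second list: 06:02–08:35, 09:08–10:12, 15:26–21:28.
08:51–13:10 with B removed leaves 08:51–09:08, 10:12–13:10.
15:07–18:08 with B removed leaves 15:07–15:26.
18:10–20:31 lies entirely inside B → drops out.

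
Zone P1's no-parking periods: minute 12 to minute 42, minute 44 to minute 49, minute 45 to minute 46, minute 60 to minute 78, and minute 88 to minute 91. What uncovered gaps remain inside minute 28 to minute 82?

minute 42 to minute 44, minute 49 to minute 60, minute 78 to minute 82

After merging, the occupied span is minute 12 to minute 42, minute 44 to minute 49, minute 60 to minute 78, minute 88 to minute 91.
Uncovered inside minute 28 to minute 82: minute 42 to minute 44, minute 49 to minute 60, minute 78 to minute 82.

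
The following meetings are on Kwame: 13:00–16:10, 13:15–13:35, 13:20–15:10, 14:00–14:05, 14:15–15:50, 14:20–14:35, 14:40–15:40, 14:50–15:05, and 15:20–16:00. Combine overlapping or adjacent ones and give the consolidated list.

13:00-16:10

13:15-13:35 overlaps/touches 13:00-16:10 → extend to 13:00-16:10.
13:20-15:10 overlaps/touches 13:00-16:10 → extend to 13:00-16:10.
14:00-14:05 overlaps/touches 13:00-16:10 → extend to 13:00-16:10.
14:15-15:50 overlaps/touches 13:00-16:10 → extend to 13:00-16:10.
14:20-14:35 overlaps/touches 13:00-16:10 → extend to 13:00-16:10.
14:40-15:40 overlaps/touches 13:00-16:10 → extend to 13:00-16:10.
14:50-15:05 overlaps/touches 13:00-16:10 → extend to 13:00-16:10.
15:20-16:00 overlaps/touches 13:00-16:10 → extend to 13:00-16:10.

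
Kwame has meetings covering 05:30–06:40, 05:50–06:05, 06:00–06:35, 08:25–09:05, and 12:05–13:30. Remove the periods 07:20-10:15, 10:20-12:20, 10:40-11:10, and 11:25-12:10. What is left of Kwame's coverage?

05:30-06:40, 12:20-13:30

Merge the first list: 05:30-06:40, 08:25-09:05, 12:05-13:30.
Merge the second list: 07:20-10:15, 10:20-12:20.
05:30-06:40: nothing removed.
08:25-09:05: entirely removed.
12:05-13:30 \ B = 12:20-13:30.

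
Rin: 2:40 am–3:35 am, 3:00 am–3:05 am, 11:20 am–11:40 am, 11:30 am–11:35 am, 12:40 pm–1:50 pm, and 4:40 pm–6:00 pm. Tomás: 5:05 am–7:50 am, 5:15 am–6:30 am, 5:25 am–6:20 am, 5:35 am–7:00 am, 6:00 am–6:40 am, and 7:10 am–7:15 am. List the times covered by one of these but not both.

First set merges to 2:40 am-3:35 am, 11:20 am-11:40 am, 12:40 pm-1:50 pm, 4:40 pm-6:00 pm.
Second set merges to 5:05 am-7:50 am.
A but not B: 2:40 am-3:35 am, 11:20 am-11:40 am, 12:40 pm-1:50 pm, 4:40 pm-6:00 pm.
B but not A: 5:05 am-7:50 am.
Combining gives A △ B.

2:40 am-3:35 am, 5:05 am-7:50 am, 11:20 am-11:40 am, 12:40 pm-1:50 pm, 4:40 pm-6:00 pm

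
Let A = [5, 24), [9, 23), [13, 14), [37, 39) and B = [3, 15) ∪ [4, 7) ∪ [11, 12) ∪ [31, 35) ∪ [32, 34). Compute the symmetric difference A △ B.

A, merged: [5, 24), [37, 39).
B, merged: [3, 15), [31, 35).
A \ B = [15, 24), [37, 39).
B \ A = [3, 5), [31, 35).
Union of the two gives the symmetric difference.

[3, 5) ∪ [15, 24) ∪ [31, 35) ∪ [37, 39)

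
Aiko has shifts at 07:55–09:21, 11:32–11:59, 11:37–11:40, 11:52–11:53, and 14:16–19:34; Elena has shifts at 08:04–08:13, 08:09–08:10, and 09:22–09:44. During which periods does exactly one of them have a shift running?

07:55–08:04, 08:13–09:21, 09:22–09:44, 11:32–11:59, 14:16–19:34

Merge the first list: 07:55–09:21, 11:32–11:59, 14:16–19:34.
Merge the second list: 08:04–08:13, 09:22–09:44.
A \ B = 07:55–08:04, 08:13–09:21, 11:32–11:59, 14:16–19:34.
B \ A = 09:22–09:44.
Union of the two gives the symmetric difference.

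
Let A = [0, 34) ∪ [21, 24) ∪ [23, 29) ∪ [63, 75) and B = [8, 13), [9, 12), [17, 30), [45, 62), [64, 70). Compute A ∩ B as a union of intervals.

[8, 13) ∪ [17, 30) ∪ [64, 70)

First set merges to [0, 34), [63, 75).
Second set merges to [8, 13), [17, 30), [45, 62), [64, 70).
[0, 34) ∩ B → [8, 13), [17, 30).
[63, 75) ∩ B → [64, 70).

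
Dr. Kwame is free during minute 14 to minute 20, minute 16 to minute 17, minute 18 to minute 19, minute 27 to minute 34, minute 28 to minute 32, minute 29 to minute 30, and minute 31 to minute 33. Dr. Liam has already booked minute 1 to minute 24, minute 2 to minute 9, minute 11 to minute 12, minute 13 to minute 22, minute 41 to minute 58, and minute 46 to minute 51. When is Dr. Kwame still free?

minute 27 to minute 34

First set merges to minute 14 to minute 20, minute 27 to minute 34.
Second set merges to minute 1 to minute 24, minute 41 to minute 58.
minute 14 to minute 20: entirely removed.
minute 27 to minute 34: nothing removed.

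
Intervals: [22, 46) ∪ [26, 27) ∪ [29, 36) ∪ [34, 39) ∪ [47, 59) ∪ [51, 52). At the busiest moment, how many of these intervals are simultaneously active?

Sweep endpoints in order; track running count of active intervals.
Peak of 3 reached at 34.

3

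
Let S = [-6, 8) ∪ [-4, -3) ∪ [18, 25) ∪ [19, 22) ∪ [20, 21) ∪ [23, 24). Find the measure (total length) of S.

Merged: [-6, 8), [18, 25).
Lengths: 14 + 7 = 21.

21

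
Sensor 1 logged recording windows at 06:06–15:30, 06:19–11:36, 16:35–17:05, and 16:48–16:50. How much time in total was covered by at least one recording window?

9 h 54 min

Merged: 06:06-15:30, 16:35-17:05.
Lengths: 9 h 24 min + 30 min = 9 h 54 min.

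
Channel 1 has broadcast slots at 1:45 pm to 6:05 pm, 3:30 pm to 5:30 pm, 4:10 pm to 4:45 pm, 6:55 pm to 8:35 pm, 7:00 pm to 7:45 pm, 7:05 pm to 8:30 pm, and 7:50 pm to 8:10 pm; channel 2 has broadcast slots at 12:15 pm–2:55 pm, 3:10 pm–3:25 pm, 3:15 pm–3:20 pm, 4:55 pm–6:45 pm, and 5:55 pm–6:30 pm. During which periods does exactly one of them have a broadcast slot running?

12:15 pm–1:45 pm, 2:55 pm–3:10 pm, 3:25 pm–4:55 pm, 6:05 pm–6:45 pm, 6:55 pm–8:35 pm

Merge the first list: 1:45 pm–6:05 pm, 6:55 pm–8:35 pm.
Merge the second list: 12:15 pm–2:55 pm, 3:10 pm–3:25 pm, 4:55 pm–6:45 pm.
A but not B: 2:55 pm–3:10 pm, 3:25 pm–4:55 pm, 6:55 pm–8:35 pm.
B but not A: 12:15 pm–1:45 pm, 6:05 pm–6:45 pm.
Combining gives A △ B.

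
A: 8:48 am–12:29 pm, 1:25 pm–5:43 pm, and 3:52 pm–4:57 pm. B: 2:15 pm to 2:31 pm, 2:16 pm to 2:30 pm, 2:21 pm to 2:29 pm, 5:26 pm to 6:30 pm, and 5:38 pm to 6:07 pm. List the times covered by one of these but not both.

Merge the first list: 8:48 am-12:29 pm, 1:25 pm-5:43 pm.
Merge the second list: 2:15 pm-2:31 pm, 5:26 pm-6:30 pm.
Only in the first: 8:48 am-12:29 pm, 1:25 pm-2:15 pm, 2:31 pm-5:26 pm.
Only in the second: 5:43 pm-6:30 pm.
Together these are the periods covered by exactly one.

8:48 am-12:29 pm, 1:25 pm-2:15 pm, 2:31 pm-5:26 pm, 5:43 pm-6:30 pm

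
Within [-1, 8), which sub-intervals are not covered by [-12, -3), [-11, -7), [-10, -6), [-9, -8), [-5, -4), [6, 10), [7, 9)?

After merging, the occupied span is [-12, -3), [6, 10).
Uncovered inside [-1, 8): [-1, 6).

[-1, 6)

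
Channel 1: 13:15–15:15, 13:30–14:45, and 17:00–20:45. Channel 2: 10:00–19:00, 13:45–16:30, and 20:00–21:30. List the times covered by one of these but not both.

10:00-13:15, 15:15-17:00, 19:00-20:00, 20:45-21:30

A, merged: 13:15-15:15, 17:00-20:45.
B, merged: 10:00-19:00, 20:00-21:30.
Only in the first: 19:00-20:00.
Only in the second: 10:00-13:15, 15:15-17:00, 20:45-21:30.
Together these are the periods covered by exactly one.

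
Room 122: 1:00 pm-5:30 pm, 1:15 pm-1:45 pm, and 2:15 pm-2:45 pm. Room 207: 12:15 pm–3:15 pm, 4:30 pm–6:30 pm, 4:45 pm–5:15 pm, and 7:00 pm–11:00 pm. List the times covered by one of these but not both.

12:15 pm–1:00 pm, 3:15 pm–4:30 pm, 5:30 pm–6:30 pm, 7:00 pm–11:00 pm

A, merged: 1:00 pm–5:30 pm.
B, merged: 12:15 pm–3:15 pm, 4:30 pm–6:30 pm, 7:00 pm–11:00 pm.
A but not B: 3:15 pm–4:30 pm.
B but not A: 12:15 pm–1:00 pm, 5:30 pm–6:30 pm, 7:00 pm–11:00 pm.
Combining gives A △ B.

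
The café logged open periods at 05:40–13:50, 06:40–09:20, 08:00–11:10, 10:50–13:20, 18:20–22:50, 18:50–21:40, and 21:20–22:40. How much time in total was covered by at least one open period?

12 h 40 min

Merged: 05:40–13:50, 18:20–22:50.
Lengths: 8 h 10 min + 4 h 30 min = 12 h 40 min.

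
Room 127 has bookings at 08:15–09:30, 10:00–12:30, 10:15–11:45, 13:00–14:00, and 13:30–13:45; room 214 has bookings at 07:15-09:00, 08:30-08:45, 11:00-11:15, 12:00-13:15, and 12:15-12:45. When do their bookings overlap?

08:15-09:00, 11:00-11:15, 12:00-12:30, 13:00-13:15

Merge the first list: 08:15-09:30, 10:00-12:30, 13:00-14:00.
Merge the second list: 07:15-09:00, 11:00-11:15, 12:00-13:15.
08:15-09:30 ∩ B → 08:15-09:00.
10:00-12:30 ∩ B → 11:00-11:15, 12:00-12:30.
13:00-14:00 ∩ B → 13:00-13:15.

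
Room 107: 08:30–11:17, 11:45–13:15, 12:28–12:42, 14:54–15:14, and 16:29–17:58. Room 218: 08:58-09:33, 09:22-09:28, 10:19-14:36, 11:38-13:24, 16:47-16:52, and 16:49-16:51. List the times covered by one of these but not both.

08:30-08:58, 09:33-10:19, 11:17-11:45, 13:15-14:36, 14:54-15:14, 16:29-16:47, 16:52-17:58

Merge the first list: 08:30-11:17, 11:45-13:15, 14:54-15:14, 16:29-17:58.
Merge the second list: 08:58-09:33, 10:19-14:36, 16:47-16:52.
A \ B = 08:30-08:58, 09:33-10:19, 14:54-15:14, 16:29-16:47, 16:52-17:58.
B \ A = 11:17-11:45, 13:15-14:36.
Union of the two gives the symmetric difference.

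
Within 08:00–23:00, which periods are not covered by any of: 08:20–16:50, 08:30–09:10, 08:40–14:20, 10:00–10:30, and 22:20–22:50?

Covered (merged): 08:20–16:50, 22:20–22:50.
Complement within 08:00–23:00: 08:00–08:20, 16:50–22:20, 22:50–23:00.

08:00–08:20, 16:50–22:20, 22:50–23:00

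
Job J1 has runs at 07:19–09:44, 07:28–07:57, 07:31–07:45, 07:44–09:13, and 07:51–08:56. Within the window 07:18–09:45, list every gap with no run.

07:18–07:19, 09:44–09:45

After merging, the occupied span is 07:19–09:44.
Uncovered inside 07:18–09:45: 07:18–07:19, 09:44–09:45.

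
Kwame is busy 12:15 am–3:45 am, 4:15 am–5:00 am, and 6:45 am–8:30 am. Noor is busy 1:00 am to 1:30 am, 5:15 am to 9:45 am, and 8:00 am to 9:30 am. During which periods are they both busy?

1:00 am-1:30 am, 6:45 am-8:30 am

Merge the second list: 1:00 am-1:30 am, 5:15 am-9:45 am.
12:15 am-3:45 am ∩ B → 1:00 am-1:30 am.
4:15 am-5:00 am meets no B interval.
6:45 am-8:30 am ∩ B → 6:45 am-8:30 am.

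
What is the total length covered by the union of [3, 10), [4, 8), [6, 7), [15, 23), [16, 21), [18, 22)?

Merged: [3, 10), [15, 23).
Lengths: 7 + 8 = 15.

15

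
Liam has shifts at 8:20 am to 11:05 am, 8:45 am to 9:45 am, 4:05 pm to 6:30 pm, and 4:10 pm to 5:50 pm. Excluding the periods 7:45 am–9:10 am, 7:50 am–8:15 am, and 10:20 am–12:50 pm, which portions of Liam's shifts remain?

9:10 am-10:20 am, 4:05 pm-6:30 pm

First set merges to 8:20 am-11:05 am, 4:05 pm-6:30 pm.
Second set merges to 7:45 am-9:10 am, 10:20 am-12:50 pm.
8:20 am-11:05 am \ B = 9:10 am-10:20 am.
4:05 pm-6:30 pm: nothing removed.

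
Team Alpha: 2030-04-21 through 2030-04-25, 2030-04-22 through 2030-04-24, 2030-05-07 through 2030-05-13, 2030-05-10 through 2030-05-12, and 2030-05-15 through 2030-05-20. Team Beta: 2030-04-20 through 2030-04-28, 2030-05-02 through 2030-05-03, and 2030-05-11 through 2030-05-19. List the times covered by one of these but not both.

2030-04-20 through 2030-04-20, 2030-04-26 through 2030-04-28, 2030-05-02 through 2030-05-03, 2030-05-07 through 2030-05-10, 2030-05-14 through 2030-05-14, 2030-05-20 through 2030-05-20

Merge the first list: 2030-04-21 through 2030-04-25, 2030-05-07 through 2030-05-13, 2030-05-15 through 2030-05-20.
A \ B = 2030-05-07 through 2030-05-10, 2030-05-20 through 2030-05-20.
B \ A = 2030-04-20 through 2030-04-20, 2030-04-26 through 2030-04-28, 2030-05-02 through 2030-05-03, 2030-05-14 through 2030-05-14.
Union of the two gives the symmetric difference.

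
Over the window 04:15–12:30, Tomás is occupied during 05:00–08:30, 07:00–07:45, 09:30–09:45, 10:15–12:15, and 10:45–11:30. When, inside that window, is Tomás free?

The merged coverage is 05:00-08:30, 09:30-09:45, 10:15-12:15.
Complement within 04:15-12:30: 04:15-05:00, 08:30-09:30, 09:45-10:15, 12:15-12:30.

04:15-05:00, 08:30-09:30, 09:45-10:15, 12:15-12:30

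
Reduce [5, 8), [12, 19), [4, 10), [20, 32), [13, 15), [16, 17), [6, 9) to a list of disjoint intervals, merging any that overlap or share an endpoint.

[4, 10) ∪ [12, 19) ∪ [20, 32)

Sort by start: [4, 10), [5, 8), [6, 9), [12, 19), [13, 15), [16, 17), [20, 32).
[5, 8) overlaps/touches [4, 10) → extend to [4, 10).
[6, 9) overlaps/touches [4, 10) → extend to [4, 10).
[12, 19) is disjoint → start new block.
[13, 15) overlaps/touches [12, 19) → extend to [12, 19).
[16, 17) overlaps/touches [12, 19) → extend to [12, 19).
[20, 32) is disjoint → start new block.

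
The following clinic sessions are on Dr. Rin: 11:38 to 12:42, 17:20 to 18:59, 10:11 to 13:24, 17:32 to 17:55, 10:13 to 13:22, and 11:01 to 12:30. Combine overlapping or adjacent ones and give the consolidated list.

Sort by start: 10:11–13:24, 10:13–13:22, 11:01–12:30, 11:38–12:42, 17:20–18:59, 17:32–17:55.
10:13–13:22 overlaps/touches 10:11–13:24 → extend to 10:11–13:24.
11:01–12:30 overlaps/touches 10:11–13:24 → extend to 10:11–13:24.
11:38–12:42 overlaps/touches 10:11–13:24 → extend to 10:11–13:24.
17:20–18:59 is disjoint → start new block.
17:32–17:55 overlaps/touches 17:20–18:59 → extend to 17:20–18:59.

10:11–13:24, 17:20–18:59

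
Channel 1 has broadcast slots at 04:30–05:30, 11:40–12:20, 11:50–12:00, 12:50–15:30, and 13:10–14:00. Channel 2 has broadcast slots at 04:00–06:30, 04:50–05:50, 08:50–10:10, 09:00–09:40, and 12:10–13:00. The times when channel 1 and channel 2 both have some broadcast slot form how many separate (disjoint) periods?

Merge the first list: 04:30–05:30, 11:40–12:20, 12:50–15:30.
Merge the second list: 04:00–06:30, 08:50–10:10, 12:10–13:00.
A ∩ B = 04:30–05:30, 12:10–12:20, 12:50–13:00.
That is 3 disjoint pieces.

3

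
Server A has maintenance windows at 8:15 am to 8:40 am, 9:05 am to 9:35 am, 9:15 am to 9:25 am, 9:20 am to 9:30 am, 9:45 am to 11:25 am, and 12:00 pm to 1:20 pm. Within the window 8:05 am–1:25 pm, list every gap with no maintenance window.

8:05 am-8:15 am, 8:40 am-9:05 am, 9:35 am-9:45 am, 11:25 am-12:00 pm, 1:20 pm-1:25 pm

The merged coverage is 8:15 am-8:40 am, 9:05 am-9:35 am, 9:45 am-11:25 am, 12:00 pm-1:20 pm.
Complement within 8:05 am-1:25 pm: 8:05 am-8:15 am, 8:40 am-9:05 am, 9:35 am-9:45 am, 11:25 am-12:00 pm, 1:20 pm-1:25 pm.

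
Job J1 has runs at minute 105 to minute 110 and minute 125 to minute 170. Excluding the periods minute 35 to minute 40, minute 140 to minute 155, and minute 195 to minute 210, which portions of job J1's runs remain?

minute 105 to minute 110: no B overlap → unchanged.
minute 125 to minute 170 minus B → minute 125 to minute 140, minute 155 to minute 170.

minute 105 to minute 110, minute 125 to minute 140, minute 155 to minute 170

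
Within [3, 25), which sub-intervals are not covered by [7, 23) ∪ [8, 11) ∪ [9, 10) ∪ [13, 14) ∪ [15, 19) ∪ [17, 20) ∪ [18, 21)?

[3, 7) ∪ [23, 25)

After merging, the occupied span is [7, 23).
Complement within [3, 25): [3, 7), [23, 25).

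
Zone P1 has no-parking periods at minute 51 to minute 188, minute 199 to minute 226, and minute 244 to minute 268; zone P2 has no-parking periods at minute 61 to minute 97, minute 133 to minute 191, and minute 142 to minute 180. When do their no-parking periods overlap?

minute 61 to minute 97, minute 133 to minute 188

Merge the second list: minute 61 to minute 97, minute 133 to minute 191.
minute 51 to minute 188 meets the second set on minute 61 to minute 97, minute 133 to minute 188.
minute 199 to minute 226: no overlap with the second set.
minute 244 to minute 268: no overlap with the second set.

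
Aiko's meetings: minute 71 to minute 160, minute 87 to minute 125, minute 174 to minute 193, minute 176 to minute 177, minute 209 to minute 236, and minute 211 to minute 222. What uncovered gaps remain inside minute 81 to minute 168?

minute 160 to minute 168

After merging, the occupied span is minute 71 to minute 160, minute 174 to minute 193, minute 209 to minute 236.
Gaps within minute 81 to minute 168: minute 160 to minute 168.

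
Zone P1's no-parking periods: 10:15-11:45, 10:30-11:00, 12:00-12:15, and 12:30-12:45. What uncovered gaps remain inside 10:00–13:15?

10:00-10:15, 11:45-12:00, 12:15-12:30, 12:45-13:15

Covered (merged): 10:15-11:45, 12:00-12:15, 12:30-12:45.
Uncovered inside 10:00-13:15: 10:00-10:15, 11:45-12:00, 12:15-12:30, 12:45-13:15.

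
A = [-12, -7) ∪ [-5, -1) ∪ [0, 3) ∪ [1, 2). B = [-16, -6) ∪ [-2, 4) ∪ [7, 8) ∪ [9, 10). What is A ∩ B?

[-12, -7) ∪ [-2, -1) ∪ [0, 3)

A, merged: [-12, -7), [-5, -1), [0, 3).
[-12, -7) meets the second set on [-12, -7).
[-5, -1) meets the second set on [-2, -1).
[0, 3) meets the second set on [0, 3).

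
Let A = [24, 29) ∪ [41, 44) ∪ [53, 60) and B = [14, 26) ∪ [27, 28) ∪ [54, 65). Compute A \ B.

[24, 29) minus B → [26, 27), [28, 29).
[41, 44): no B overlap → unchanged.
[53, 60) minus B → [53, 54).

[26, 27) ∪ [28, 29) ∪ [41, 44) ∪ [53, 54)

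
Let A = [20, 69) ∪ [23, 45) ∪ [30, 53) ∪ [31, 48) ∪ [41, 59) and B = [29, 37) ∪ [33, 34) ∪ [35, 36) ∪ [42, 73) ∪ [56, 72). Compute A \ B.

A, merged: [20, 69).
B, merged: [29, 37), [42, 73).
[20, 69) with B removed leaves [20, 29), [37, 42).

[20, 29) ∪ [37, 42)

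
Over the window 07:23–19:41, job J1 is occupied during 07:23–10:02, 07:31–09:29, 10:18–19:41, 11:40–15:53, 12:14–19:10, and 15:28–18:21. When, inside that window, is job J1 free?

10:02-10:18

Covered (merged): 07:23-10:02, 10:18-19:41.
Uncovered inside 07:23-19:41: 10:02-10:18.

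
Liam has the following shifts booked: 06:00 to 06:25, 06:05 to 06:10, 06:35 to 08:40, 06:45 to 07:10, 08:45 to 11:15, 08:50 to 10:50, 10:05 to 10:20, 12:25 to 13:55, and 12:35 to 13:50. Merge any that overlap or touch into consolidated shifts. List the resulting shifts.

06:00–06:25, 06:35–08:40, 08:45–11:15, 12:25–13:55

06:05–06:10 overlaps/touches 06:00–06:25 → extend to 06:00–06:25.
06:35–08:40 is disjoint → start new block.
06:45–07:10 overlaps/touches 06:35–08:40 → extend to 06:35–08:40.
08:45–11:15 is disjoint → start new block.
08:50–10:50 overlaps/touches 08:45–11:15 → extend to 08:45–11:15.
10:05–10:20 overlaps/touches 08:45–11:15 → extend to 08:45–11:15.
12:25–13:55 is disjoint → start new block.
12:35–13:50 overlaps/touches 12:25–13:55 → extend to 12:25–13:55.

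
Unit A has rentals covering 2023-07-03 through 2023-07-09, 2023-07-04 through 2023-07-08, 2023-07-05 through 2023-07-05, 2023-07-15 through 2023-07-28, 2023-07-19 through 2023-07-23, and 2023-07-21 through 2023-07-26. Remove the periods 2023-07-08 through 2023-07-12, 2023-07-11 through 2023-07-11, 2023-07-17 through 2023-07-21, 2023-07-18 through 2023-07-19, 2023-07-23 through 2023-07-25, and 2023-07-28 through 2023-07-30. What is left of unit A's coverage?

2023-07-03 through 2023-07-07, 2023-07-15 through 2023-07-16, 2023-07-22 through 2023-07-22, 2023-07-26 through 2023-07-27

Merge the first list: 2023-07-03 through 2023-07-09, 2023-07-15 through 2023-07-28.
Merge the second list: 2023-07-08 through 2023-07-12, 2023-07-17 through 2023-07-21, 2023-07-23 through 2023-07-25, 2023-07-28 through 2023-07-30.
2023-07-03 through 2023-07-09 with B removed leaves 2023-07-03 through 2023-07-07.
2023-07-15 through 2023-07-28 with B removed leaves 2023-07-15 through 2023-07-16, 2023-07-22 through 2023-07-22, 2023-07-26 through 2023-07-27.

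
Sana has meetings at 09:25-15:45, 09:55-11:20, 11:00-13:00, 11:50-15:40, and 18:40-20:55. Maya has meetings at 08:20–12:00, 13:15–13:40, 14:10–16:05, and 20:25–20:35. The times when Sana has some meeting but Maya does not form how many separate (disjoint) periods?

A, merged: 09:25-15:45, 18:40-20:55.
A \ B = 12:00-13:15, 13:40-14:10, 18:40-20:25, 20:35-20:55.
That is 4 disjoint pieces.

4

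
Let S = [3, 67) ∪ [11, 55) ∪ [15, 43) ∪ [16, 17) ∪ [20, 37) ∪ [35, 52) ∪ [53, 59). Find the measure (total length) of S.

Merged: [3, 67).
Length: 64.

64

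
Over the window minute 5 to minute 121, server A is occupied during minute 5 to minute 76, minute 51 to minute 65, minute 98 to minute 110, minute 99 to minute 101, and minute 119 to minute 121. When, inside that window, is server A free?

The merged coverage is minute 5 to minute 76, minute 98 to minute 110, minute 119 to minute 121.
Uncovered inside minute 5 to minute 121: minute 76 to minute 98, minute 110 to minute 119.

minute 76 to minute 98, minute 110 to minute 119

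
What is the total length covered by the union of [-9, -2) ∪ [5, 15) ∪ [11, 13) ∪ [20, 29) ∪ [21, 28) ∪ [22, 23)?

Merged: [-9, -2), [5, 15), [20, 29).
Lengths: 7 + 10 + 9 = 26.

26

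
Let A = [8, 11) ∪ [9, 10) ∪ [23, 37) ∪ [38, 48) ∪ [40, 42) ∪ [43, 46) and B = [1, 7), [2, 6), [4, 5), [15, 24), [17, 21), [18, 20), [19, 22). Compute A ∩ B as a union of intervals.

[23, 24)

First set merges to [8, 11), [23, 37), [38, 48).
Second set merges to [1, 7), [15, 24).
[8, 11) falls entirely outside B.
[23, 37) overlaps B on [23, 24).
[38, 48) falls entirely outside B.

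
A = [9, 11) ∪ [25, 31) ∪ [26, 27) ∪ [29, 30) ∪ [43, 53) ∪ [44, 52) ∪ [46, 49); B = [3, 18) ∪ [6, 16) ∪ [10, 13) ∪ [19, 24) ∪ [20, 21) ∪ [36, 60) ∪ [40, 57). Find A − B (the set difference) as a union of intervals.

[25, 31)

Merge the first list: [9, 11), [25, 31), [43, 53).
Merge the second list: [3, 18), [19, 24), [36, 60).
[9, 11): fully covered by B → removed.
[25, 31): no B overlap → unchanged.
[43, 53): fully covered by B → removed.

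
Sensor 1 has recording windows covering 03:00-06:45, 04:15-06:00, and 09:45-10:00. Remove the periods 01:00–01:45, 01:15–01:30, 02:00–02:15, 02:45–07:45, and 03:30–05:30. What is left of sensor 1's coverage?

Merge the first list: 03:00–06:45, 09:45–10:00.
Merge the second list: 01:00–01:45, 02:00–02:15, 02:45–07:45.
03:00–06:45: fully covered by B → removed.
09:45–10:00: no B overlap → unchanged.

09:45–10:00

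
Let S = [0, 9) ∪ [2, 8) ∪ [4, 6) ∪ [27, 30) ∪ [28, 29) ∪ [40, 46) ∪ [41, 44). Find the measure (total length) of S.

Merged: [0, 9), [27, 30), [40, 46).
Lengths: 9 + 3 + 6 = 18.

18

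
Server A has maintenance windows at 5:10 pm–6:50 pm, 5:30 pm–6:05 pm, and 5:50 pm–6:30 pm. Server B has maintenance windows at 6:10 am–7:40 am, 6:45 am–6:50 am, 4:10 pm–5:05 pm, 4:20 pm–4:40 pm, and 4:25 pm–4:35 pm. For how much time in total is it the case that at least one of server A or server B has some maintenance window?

4 h 5 min

A, merged: 5:10 pm–6:50 pm.
B, merged: 6:10 am–7:40 am, 4:10 pm–5:05 pm.
A ∪ B = 6:10 am–7:40 am, 4:10 pm–5:05 pm, 5:10 pm–6:50 pm.
Total: 1 h 30 min + 55 min + 1 h 40 min = 4 h 5 min.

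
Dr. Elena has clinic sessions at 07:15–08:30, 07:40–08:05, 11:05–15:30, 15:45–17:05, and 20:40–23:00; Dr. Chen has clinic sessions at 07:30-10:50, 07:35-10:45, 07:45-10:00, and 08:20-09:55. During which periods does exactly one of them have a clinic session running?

First set merges to 07:15-08:30, 11:05-15:30, 15:45-17:05, 20:40-23:00.
Second set merges to 07:30-10:50.
A but not B: 07:15-07:30, 11:05-15:30, 15:45-17:05, 20:40-23:00.
B but not A: 08:30-10:50.
Combining gives A △ B.

07:15-07:30, 08:30-10:50, 11:05-15:30, 15:45-17:05, 20:40-23:00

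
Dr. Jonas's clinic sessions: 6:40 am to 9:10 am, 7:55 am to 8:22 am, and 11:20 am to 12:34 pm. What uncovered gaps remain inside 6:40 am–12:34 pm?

The merged coverage is 6:40 am–9:10 am, 11:20 am–12:34 pm.
Gaps within 6:40 am–12:34 pm: 9:10 am–11:20 am.

9:10 am–11:20 am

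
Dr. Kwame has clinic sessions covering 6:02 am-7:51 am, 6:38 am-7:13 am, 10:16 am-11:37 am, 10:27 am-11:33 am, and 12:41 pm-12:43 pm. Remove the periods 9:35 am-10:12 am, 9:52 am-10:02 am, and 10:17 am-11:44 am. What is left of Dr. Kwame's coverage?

Merge the first list: 6:02 am–7:51 am, 10:16 am–11:37 am, 12:41 pm–12:43 pm.
Merge the second list: 9:35 am–10:12 am, 10:17 am–11:44 am.
6:02 am–7:51 am: nothing removed.
10:16 am–11:37 am \ B = 10:16 am–10:17 am.
12:41 pm–12:43 pm: nothing removed.

6:02 am–7:51 am, 10:16 am–10:17 am, 12:41 pm–12:43 pm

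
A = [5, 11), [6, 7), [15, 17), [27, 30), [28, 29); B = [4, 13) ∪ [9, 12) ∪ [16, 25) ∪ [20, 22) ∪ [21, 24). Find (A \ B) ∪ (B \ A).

A, merged: [5, 11), [15, 17), [27, 30).
B, merged: [4, 13), [16, 25).
Only in the first: [15, 16), [27, 30).
Only in the second: [4, 5), [11, 13), [17, 25).
Together these are the periods covered by exactly one.

[4, 5) ∪ [11, 13) ∪ [15, 16) ∪ [17, 25) ∪ [27, 30)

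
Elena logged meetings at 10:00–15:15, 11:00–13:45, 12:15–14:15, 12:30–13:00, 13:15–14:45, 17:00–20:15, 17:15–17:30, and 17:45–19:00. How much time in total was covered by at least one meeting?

Merged: 10:00–15:15, 17:00–20:15.
Lengths: 5 h 15 min + 3 h 15 min = 8 h 30 min.

8 h 30 min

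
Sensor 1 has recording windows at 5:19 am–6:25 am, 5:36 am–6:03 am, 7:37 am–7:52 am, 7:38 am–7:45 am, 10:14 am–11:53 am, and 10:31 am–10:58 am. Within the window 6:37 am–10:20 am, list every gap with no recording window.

Covered (merged): 5:19 am–6:25 am, 7:37 am–7:52 am, 10:14 am–11:53 am.
Complement within 6:37 am–10:20 am: 6:37 am–7:37 am, 7:52 am–10:14 am.

6:37 am–7:37 am, 7:52 am–10:14 am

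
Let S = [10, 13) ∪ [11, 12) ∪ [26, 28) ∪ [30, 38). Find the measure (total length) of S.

Merged: [10, 13), [26, 28), [30, 38).
Lengths: 3 + 2 + 8 = 13.

13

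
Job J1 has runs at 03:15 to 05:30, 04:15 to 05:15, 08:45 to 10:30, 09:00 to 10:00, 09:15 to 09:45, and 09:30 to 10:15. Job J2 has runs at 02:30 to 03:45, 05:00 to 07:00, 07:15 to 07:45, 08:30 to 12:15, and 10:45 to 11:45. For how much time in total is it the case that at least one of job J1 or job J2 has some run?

First set merges to 03:15-05:30, 08:45-10:30.
Second set merges to 02:30-03:45, 05:00-07:00, 07:15-07:45, 08:30-12:15.
A ∪ B = 02:30-07:00, 07:15-07:45, 08:30-12:15.
Total: 4 h 30 min + 30 min + 3 h 45 min = 8 h 45 min.

8 h 45 min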